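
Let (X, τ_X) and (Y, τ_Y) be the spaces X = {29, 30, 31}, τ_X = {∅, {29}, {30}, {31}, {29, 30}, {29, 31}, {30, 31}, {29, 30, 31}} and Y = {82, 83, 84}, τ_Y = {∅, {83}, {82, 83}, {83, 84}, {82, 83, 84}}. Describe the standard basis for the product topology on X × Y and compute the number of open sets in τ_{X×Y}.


Basis B = {∅ × ∅, {29} × {83}, {30} × {83}, {31} × {83}, {29} × {82, 83}, {29} × {83, 84}, {29, 30} × {83}, {29, 31} × {83}, {30} × {82, 83}, {30} × {83, 84}, {30, 31} × {83}, {31} × {82, 83}, {31} × {83, 84}, {29} × {82, 83, 84}, {29, 30, 31} × {83}, {30} × {82, 83, 84}, {31} × {82, 83, 84}, {29, 30} × {82, 83}, {29, 31} × {82, 83}, {29, 30} × {83, 84}, {29, 31} × {83, 84}, {30, 31} × {82, 83}, {30, 31} × {83, 84}, {29, 30} × {82, 83, 84}, {29, 31} × {82, 83, 84}, {29, 30, 31} × {82, 83}, {29, 30, 31} × {83, 84}, {30, 31} × {82, 83, 84}, {29, 30, 31} × {82, 83, 84}}; |τ_{X×Y}| = 125.

Enumerate products U × V with U ∈ τ_X, V ∈ τ_Y (deduplicated):
  ∅ × ∅ = {} (∅)
  {29} × {83} = {(29,83)}
  {30} × {83} = {(30,83)}
  {31} × {83} = {(31,83)}
  {29} × {82, 83} = {(29,82), (29,83)}
  {29} × {83, 84} = {(29,83), (29,84)}
  {29, 30} × {83} = {(29,83), (30,83)}
  {29, 31} × {83} = {(29,83), (31,83)}
  {30} × {82, 83} = {(30,82), (30,83)}
  {30} × {83, 84} = {(30,83), (30,84)}
  {30, 31} × {83} = {(30,83), (31,83)}
  {31} × {82, 83} = {(31,82), (31,83)}
  {31} × {83, 84} = {(31,83), (31,84)}
  {29} × {82, 83, 84} = {(29,82), (29,83), (29,84)}
  {29, 30, 31} × {83} = {(29,83), (30,83), (31,83)}
  {30} × {82, 83, 84} = {(30,82), (30,83), (30,84)}
  {31} × {82, 83, 84} = {(31,82), (31,83), (31,84)}
  {29, 30} × {82, 83} = {(29,82), (29,83), (30,82), (30,83)}
  {29, 31} × {82, 83} = {(29,82), (29,83), (31,82), (31,83)}
  {29, 30} × {83, 84} = {(29,83), (29,84), (30,83), (30,84)}
  {29, 31} × {83, 84} = {(29,83), (29,84), (31,83), (31,84)}
  {30, 31} × {82, 83} = {(30,82), (30,83), (31,82), (31,83)}
  {30, 31} × {83, 84} = {(30,83), (30,84), (31,83), (31,84)}
  {29, 30} × {82, 83, 84} = {(29,82), (29,83), (29,84), (30,82), (30,83), (30,84)}
  {29, 31} × {82, 83, 84} = {(29,82), (29,83), (29,84), (31,82), (31,83), (31,84)}
  {29, 30, 31} × {82, 83} = {(29,82), (29,83), (30,82), (30,83), (31,82), (31,83)}
  {29, 30, 31} × {83, 84} = {(29,83), (29,84), (30,83), (30,84), (31,83), (31,84)}
  {30, 31} × {82, 83, 84} = {(30,82), (30,83), (30,84), (31,82), (31,83), (31,84)}
  {29, 30, 31} × {82, 83, 84} = {(29,82), (29,83), (29,84), (30,82), (30,83), (30,84), (31,82), (31,83), (31,84)}
These 29 distinct sets form the basis B.
Close under arbitrary unions to get τ_{X×Y}; counting gives |τ_{X×Y}| = 125.


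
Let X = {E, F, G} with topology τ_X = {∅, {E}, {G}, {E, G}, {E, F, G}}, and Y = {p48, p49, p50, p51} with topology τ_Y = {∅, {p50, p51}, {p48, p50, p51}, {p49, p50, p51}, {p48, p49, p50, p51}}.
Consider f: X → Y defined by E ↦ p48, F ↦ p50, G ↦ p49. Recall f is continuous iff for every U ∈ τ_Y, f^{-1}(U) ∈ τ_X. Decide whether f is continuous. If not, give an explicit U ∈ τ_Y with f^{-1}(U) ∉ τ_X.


f is NOT continuous.

Compute f^{-1}(U) for each U ∈ τ_Y:
  U = ∅: f^{-1}(U) = ∅ ∈ τ_X ✓.
  U = {p50, p51}: f^{-1}(U) = {F} ∉ τ_X ✗.
  U = {p48, p50, p51}: f^{-1}(U) = {E, F} ∉ τ_X ✗.
  U = {p49, p50, p51}: f^{-1}(U) = {F, G} ∉ τ_X ✗.
  U = {p48, p49, p50, p51}: f^{-1}(U) = {E, F, G} ∈ τ_X ✓.
Found U = {p50, p51} with f^{-1}(U) = {F} not in τ_X. Therefore f is NOT continuous.


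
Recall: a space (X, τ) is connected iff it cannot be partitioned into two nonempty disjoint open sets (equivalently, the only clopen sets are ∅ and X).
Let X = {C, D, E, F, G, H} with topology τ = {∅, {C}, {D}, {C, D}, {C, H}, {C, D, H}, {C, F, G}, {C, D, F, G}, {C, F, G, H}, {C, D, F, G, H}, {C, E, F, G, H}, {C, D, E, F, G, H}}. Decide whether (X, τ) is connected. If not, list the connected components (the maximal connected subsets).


(X, τ) is disconnected; components = [{D}, {C, E, F, G, H}].

Find clopen sets (U ∈ τ with X ∖ U ∈ τ):
  U = ∅, X ∖ U = {C, D, E, F, G, H} — both open, so U is clopen.
  U = {D}, X ∖ U = {C, E, F, G, H} — both open, so U is clopen.
  U = {C, E, F, G, H}, X ∖ U = {D} — both open, so U is clopen.
  U = {C, D, E, F, G, H}, X ∖ U = ∅ — both open, so U is clopen.
Nontrivial clopen(s) exist: e.g. {D}. So (X, τ) is disconnected.
Compute connected components by grouping points that agree on all clopens:
  component: {D}
  component: {C, E, F, G, H}


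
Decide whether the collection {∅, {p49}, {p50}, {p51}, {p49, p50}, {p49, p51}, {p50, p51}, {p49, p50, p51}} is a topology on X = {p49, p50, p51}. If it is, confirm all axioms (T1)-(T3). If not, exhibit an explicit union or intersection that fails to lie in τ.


τ IS a topology on X.

Axiom (T1): ∅ ∈ τ? Yes; X ∈ τ? Yes.
Axiom (T2/T3): check pairwise unions and intersections of members of τ.
All pairwise intersections and unions checked — each lies in τ. Therefore τ satisfies (T1), (T2), (T3): it IS a topology on X.


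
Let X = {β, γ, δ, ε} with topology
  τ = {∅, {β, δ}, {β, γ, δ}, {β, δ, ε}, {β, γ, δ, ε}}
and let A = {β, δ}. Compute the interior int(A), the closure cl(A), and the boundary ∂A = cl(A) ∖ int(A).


int(A) = {β, δ}, cl(A) = {β, γ, δ, ε}, ∂A = {γ, ε}.

Closed sets in (X, τ) are complements of opens:
  closed(X, τ) = {∅, {γ}, {ε}, {γ, ε}, {β, γ, δ, ε}}.
int(A) = ⋃ {U ∈ τ : U ⊆ A}. Opens contained in A: ∅, {β, δ}.
Taking the union of these: int(A) = {β, δ}.
cl(A) = ⋂ {C closed : A ⊆ C}. Closed sets containing A: {β, γ, δ, ε}.
Intersecting these: cl(A) = {β, γ, δ, ε}.
∂A = cl(A) ∖ int(A) = {β, γ, δ, ε} ∖ {β, δ} = {γ, ε}.


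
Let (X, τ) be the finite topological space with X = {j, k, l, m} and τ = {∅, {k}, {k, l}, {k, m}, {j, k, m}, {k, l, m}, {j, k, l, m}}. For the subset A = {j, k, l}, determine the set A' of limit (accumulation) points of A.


A' = {j, l, m}

For each x ∈ X, list the open sets U ∈ τ with x ∈ U, then check whether U ∩ (A ∖ {x}) ≠ ∅ for every such U.
  x = j: opens ∋ x are {j, k, m}, {j, k, l, m}; each meets A ∖ {j}, so x IS a limit point.
  x = k: open {k} ∋ x has {k} ∩ (A ∖ {k}) = ∅, so x is NOT a limit point.
  x = l: opens ∋ x are {k, l}, {k, l, m}, {j, k, l, m}; each meets A ∖ {l}, so x IS a limit point.
  x = m: opens ∋ x are {k, m}, {j, k, m}, {k, l, m}, {j, k, l, m}; each meets A ∖ {m}, so x IS a limit point.
Collecting: A' = {j, l, m}.


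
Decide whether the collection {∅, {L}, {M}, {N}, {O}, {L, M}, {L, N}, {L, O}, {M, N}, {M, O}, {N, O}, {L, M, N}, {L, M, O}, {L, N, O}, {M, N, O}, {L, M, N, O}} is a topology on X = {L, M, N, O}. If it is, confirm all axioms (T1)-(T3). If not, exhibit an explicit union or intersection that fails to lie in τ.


τ IS a topology on X.

Axiom (T1): ∅ ∈ τ? Yes; X ∈ τ? Yes.
Axiom (T2/T3): check pairwise unions and intersections of members of τ.
All pairwise intersections and unions checked — each lies in τ. Therefore τ satisfies (T1), (T2), (T3): it IS a topology on X.


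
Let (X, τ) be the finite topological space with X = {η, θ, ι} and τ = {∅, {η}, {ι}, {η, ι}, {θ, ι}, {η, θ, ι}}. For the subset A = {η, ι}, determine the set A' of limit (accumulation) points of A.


A' = {θ}

For each x ∈ X, list the open sets U ∈ τ with x ∈ U, then check whether U ∩ (A ∖ {x}) ≠ ∅ for every such U.
  x = η: open {η} ∋ x has {η} ∩ (A ∖ {η}) = ∅, so x is NOT a limit point.
  x = θ: opens ∋ x are {θ, ι}, {η, θ, ι}; each meets A ∖ {θ}, so x IS a limit point.
  x = ι: open {ι} ∋ x has {ι} ∩ (A ∖ {ι}) = ∅, so x is NOT a limit point.
Collecting: A' = {θ}.


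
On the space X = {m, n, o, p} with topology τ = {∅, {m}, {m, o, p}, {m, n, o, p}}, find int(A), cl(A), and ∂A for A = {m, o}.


int(A) = {m}, cl(A) = {m, n, o, p}, ∂A = {n, o, p}.

Closed sets in (X, τ) are complements of opens:
  closed(X, τ) = {∅, {n}, {n, o, p}, {m, n, o, p}}.
int(A) = ⋃ {U ∈ τ : U ⊆ A}. Opens contained in A: ∅, {m}.
Taking the union of these: int(A) = {m}.
cl(A) = ⋂ {C closed : A ⊆ C}. Closed sets containing A: {m, n, o, p}.
Intersecting these: cl(A) = {m, n, o, p}.
∂A = cl(A) ∖ int(A) = {m, n, o, p} ∖ {m} = {n, o, p}.


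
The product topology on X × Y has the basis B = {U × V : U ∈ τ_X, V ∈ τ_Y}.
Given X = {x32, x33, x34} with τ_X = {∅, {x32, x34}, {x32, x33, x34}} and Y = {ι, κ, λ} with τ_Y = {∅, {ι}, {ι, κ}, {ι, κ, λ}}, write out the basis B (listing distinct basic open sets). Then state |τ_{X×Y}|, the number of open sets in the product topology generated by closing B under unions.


Basis B = {∅ × ∅, {x32, x34} × {ι}, {x32, x33, x34} × {ι}, {x32, x34} × {ι, κ}, {x32, x34} × {ι, κ, λ}, {x32, x33, x34} × {ι, κ}, {x32, x33, x34} × {ι, κ, λ}}; |τ_{X×Y}| = 10.

Enumerate products U × V with U ∈ τ_X, V ∈ τ_Y (deduplicated):
  ∅ × ∅ = {} (∅)
  {x32, x34} × {ι} = {(x32,ι), (x34,ι)}
  {x32, x33, x34} × {ι} = {(x32,ι), (x33,ι), (x34,ι)}
  {x32, x34} × {ι, κ} = {(x32,ι), (x32,κ), (x34,ι), (x34,κ)}
  {x32, x34} × {ι, κ, λ} = {(x32,ι), (x32,κ), (x32,λ), (x34,ι), (x34,κ), (x34,λ)}
  {x32, x33, x34} × {ι, κ} = {(x32,ι), (x32,κ), (x33,ι), (x33,κ), (x34,ι), (x34,κ)}
  {x32, x33, x34} × {ι, κ, λ} = {(x32,ι), (x32,κ), (x32,λ), (x33,ι), (x33,κ), (x33,λ), (x34,ι), (x34,κ), (x34,λ)}
These 7 distinct sets form the basis B.
Close under arbitrary unions to get τ_{X×Y}; counting gives |τ_{X×Y}| = 10.


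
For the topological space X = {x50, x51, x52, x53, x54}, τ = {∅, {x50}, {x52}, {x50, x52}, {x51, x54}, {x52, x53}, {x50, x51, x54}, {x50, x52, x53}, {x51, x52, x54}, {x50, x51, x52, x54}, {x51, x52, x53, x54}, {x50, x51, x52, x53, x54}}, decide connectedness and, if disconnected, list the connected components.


(X, τ) is disconnected; components = [{x50}, {x51, x54}, {x52, x53}].

Find clopen sets (U ∈ τ with X ∖ U ∈ τ):
  U = ∅, X ∖ U = {x50, x51, x52, x53, x54} — both open, so U is clopen.
  U = {x50}, X ∖ U = {x51, x52, x53, x54} — both open, so U is clopen.
  U = {x51, x54}, X ∖ U = {x50, x52, x53} — both open, so U is clopen.
  U = {x52, x53}, X ∖ U = {x50, x51, x54} — both open, so U is clopen.
  U = {x50, x51, x54}, X ∖ U = {x52, x53} — both open, so U is clopen.
  U = {x50, x52, x53}, X ∖ U = {x51, x54} — both open, so U is clopen.
  U = {x51, x52, x53, x54}, X ∖ U = {x50} — both open, so U is clopen.
  U = {x50, x51, x52, x53, x54}, X ∖ U = ∅ — both open, so U is clopen.
Nontrivial clopen(s) exist: e.g. {x51, x52, x53, x54}. So (X, τ) is disconnected.
Compute connected components by grouping points that agree on all clopens:
  component: {x50}
  component: {x51, x54}
  component: {x52, x53}


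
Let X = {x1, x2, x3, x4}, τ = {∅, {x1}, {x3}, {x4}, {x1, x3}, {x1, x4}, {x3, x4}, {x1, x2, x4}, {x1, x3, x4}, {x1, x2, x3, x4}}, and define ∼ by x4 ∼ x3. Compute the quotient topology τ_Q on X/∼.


X/∼ = {[x1], [x2], [x3=x4]}; |τ_Q| = 5.

Equivalence classes: [x1], [x2], [x3=x4].
Quotient map π: X → X/∼ sends x1 ↦ [x1], x2 ↦ [x2], x3 ↦ [x3=x4], x4 ↦ [x3=x4].
For each subset V ⊆ X/∼, compute π^{-1}(V) ⊆ X and check whether π^{-1}(V) ∈ τ. V is open in τ_Q iff π^{-1}(V) ∈ τ.
  V = {}: π^{-1}(V) = ∅ ∈ τ ✓.
  V = {[x1]}: π^{-1}(V) = {x1} ∈ τ ✓.
  V = {[x2]}: π^{-1}(V) = {x2} ∉ τ ✗.
  V = {[x1], [x2]}: π^{-1}(V) = {x1, x2} ∉ τ ✗.
  V = {[x3=x4]}: π^{-1}(V) = {x3, x4} ∈ τ ✓.
  V = {[x1], [x3=x4]}: π^{-1}(V) = {x1, x3, x4} ∈ τ ✓.
  V = {[x2], [x3=x4]}: π^{-1}(V) = {x2, x3, x4} ∉ τ ✗.
  V = {[x1], [x2], [x3=x4]}: π^{-1}(V) = {x1, x2, x3, x4} ∈ τ ✓.
Open sets in the quotient: τ_Q = {{}, {[x1]}, {[x3=x4]}, {[x1], [x3=x4]}, {[x1], [x2], [x3=x4]}} (5 elements).


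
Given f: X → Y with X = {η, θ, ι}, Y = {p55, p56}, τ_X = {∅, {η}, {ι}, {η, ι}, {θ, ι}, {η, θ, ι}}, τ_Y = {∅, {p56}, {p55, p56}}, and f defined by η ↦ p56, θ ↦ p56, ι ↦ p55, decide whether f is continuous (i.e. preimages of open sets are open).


f is NOT continuous.

Compute f^{-1}(U) for each U ∈ τ_Y:
  U = ∅: f^{-1}(U) = ∅ ∈ τ_X ✓.
  U = {p56}: f^{-1}(U) = {η, θ} ∉ τ_X ✗.
  U = {p55, p56}: f^{-1}(U) = {η, θ, ι} ∈ τ_X ✓.
Found U = {p56} with f^{-1}(U) = {η, θ} not in τ_X. Therefore f is NOT continuous.


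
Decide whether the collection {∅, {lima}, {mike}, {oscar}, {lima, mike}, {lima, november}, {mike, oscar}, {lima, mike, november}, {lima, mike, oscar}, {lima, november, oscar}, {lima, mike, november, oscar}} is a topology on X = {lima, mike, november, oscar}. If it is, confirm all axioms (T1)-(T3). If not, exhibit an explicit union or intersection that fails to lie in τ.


τ is NOT a topology on X.

Axiom (T1): ∅ ∈ τ? Yes; X ∈ τ? Yes.
Axiom (T2/T3): check pairwise unions and intersections of members of τ.
Counterexample for (T2): {lima} ∪ {oscar} = {lima, oscar} ∉ τ. Therefore τ is NOT a topology.


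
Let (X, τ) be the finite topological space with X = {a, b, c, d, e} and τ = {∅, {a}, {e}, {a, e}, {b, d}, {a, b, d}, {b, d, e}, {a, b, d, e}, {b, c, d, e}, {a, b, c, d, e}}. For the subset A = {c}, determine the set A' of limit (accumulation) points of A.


A' = ∅

For each x ∈ X, list the open sets U ∈ τ with x ∈ U, then check whether U ∩ (A ∖ {x}) ≠ ∅ for every such U.
  x = a: open {a} ∋ x has {a} ∩ (A ∖ {a}) = ∅, so x is NOT a limit point.
  x = b: open {b, d} ∋ x has {b, d} ∩ (A ∖ {b}) = ∅, so x is NOT a limit point.
  x = c: open {b, c, d, e} ∋ x has {b, c, d, e} ∩ (A ∖ {c}) = ∅, so x is NOT a limit point.
  x = d: open {b, d} ∋ x has {b, d} ∩ (A ∖ {d}) = ∅, so x is NOT a limit point.
  x = e: open {e} ∋ x has {e} ∩ (A ∖ {e}) = ∅, so x is NOT a limit point.
Collecting: A' = ∅.


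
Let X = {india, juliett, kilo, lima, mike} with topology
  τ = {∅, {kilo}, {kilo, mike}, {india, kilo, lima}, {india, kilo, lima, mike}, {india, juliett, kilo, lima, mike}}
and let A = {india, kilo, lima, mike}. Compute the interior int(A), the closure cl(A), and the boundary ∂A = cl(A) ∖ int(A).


int(A) = {india, kilo, lima, mike}, cl(A) = {india, juliett, kilo, lima, mike}, ∂A = {juliett}.

Closed sets in (X, τ) are complements of opens:
  closed(X, τ) = {∅, {juliett}, {juliett, mike}, {india, juliett, lima}, {india, juliett, lima, mike}, {india, juliett, kilo, lima, mike}}.
int(A) = ⋃ {U ∈ τ : U ⊆ A}. Opens contained in A: ∅, {kilo}, {kilo, mike}, {india, kilo, lima}, {india, kilo, lima, mike}.
Taking the union of these: int(A) = {india, kilo, lima, mike}.
cl(A) = ⋂ {C closed : A ⊆ C}. Closed sets containing A: {india, juliett, kilo, lima, mike}.
Intersecting these: cl(A) = {india, juliett, kilo, lima, mike}.
∂A = cl(A) ∖ int(A) = {india, juliett, kilo, lima, mike} ∖ {india, kilo, lima, mike} = {juliett}.


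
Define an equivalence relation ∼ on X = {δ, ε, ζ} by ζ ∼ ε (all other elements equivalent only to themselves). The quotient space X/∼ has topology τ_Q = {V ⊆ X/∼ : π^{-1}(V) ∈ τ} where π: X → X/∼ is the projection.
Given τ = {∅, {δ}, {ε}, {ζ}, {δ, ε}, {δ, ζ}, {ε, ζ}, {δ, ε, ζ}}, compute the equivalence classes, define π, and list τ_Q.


X/∼ = {[δ], [ε=ζ]}; |τ_Q| = 4.

Equivalence classes: [δ], [ε=ζ].
Quotient map π: X → X/∼ sends δ ↦ [δ], ε ↦ [ε=ζ], ζ ↦ [ε=ζ].
For each subset V ⊆ X/∼, compute π^{-1}(V) ⊆ X and check whether π^{-1}(V) ∈ τ. V is open in τ_Q iff π^{-1}(V) ∈ τ.
  V = {}: π^{-1}(V) = ∅ ∈ τ ✓.
  V = {[δ]}: π^{-1}(V) = {δ} ∈ τ ✓.
  V = {[ε=ζ]}: π^{-1}(V) = {ε, ζ} ∈ τ ✓.
  V = {[δ], [ε=ζ]}: π^{-1}(V) = {δ, ε, ζ} ∈ τ ✓.
Open sets in the quotient: τ_Q = {{}, {[δ]}, {[ε=ζ]}, {[δ], [ε=ζ]}} (4 elements).


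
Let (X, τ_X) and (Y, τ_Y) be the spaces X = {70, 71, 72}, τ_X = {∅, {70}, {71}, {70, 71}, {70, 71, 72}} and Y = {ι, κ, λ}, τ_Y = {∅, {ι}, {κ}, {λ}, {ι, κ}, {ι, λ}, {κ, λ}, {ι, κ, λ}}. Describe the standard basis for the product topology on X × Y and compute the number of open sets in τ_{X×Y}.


Basis B = {∅ × ∅, {70} × {ι}, {70} × {κ}, {70} × {λ}, {71} × {ι}, {71} × {κ}, {71} × {λ}, {70} × {ι, κ}, {70} × {ι, λ}, {70, 71} × {ι}, {70} × {κ, λ}, {70, 71} × {κ}, {70, 71} × {λ}, {71} × {ι, κ}, {71} × {ι, λ}, {71} × {κ, λ}, {70} × {ι, κ, λ}, {70, 71, 72} × {ι}, {70, 71, 72} × {κ}, {70, 71, 72} × {λ}, {71} × {ι, κ, λ}, {70, 71} × {ι, κ}, {70, 71} × {ι, λ}, {70, 71} × {κ, λ}, {70, 71} × {ι, κ, λ}, {70, 71, 72} × {ι, κ}, {70, 71, 72} × {ι, λ}, {70, 71, 72} × {κ, λ}, {70, 71, 72} × {ι, κ, λ}}; |τ_{X×Y}| = 125.

Enumerate products U × V with U ∈ τ_X, V ∈ τ_Y (deduplicated):
  ∅ × ∅ = {} (∅)
  {70} × {ι} = {(70,ι)}
  {70} × {κ} = {(70,κ)}
  {70} × {λ} = {(70,λ)}
  {71} × {ι} = {(71,ι)}
  {71} × {κ} = {(71,κ)}
  {71} × {λ} = {(71,λ)}
  {70} × {ι, κ} = {(70,ι), (70,κ)}
  {70} × {ι, λ} = {(70,ι), (70,λ)}
  {70, 71} × {ι} = {(70,ι), (71,ι)}
  {70} × {κ, λ} = {(70,κ), (70,λ)}
  {70, 71} × {κ} = {(70,κ), (71,κ)}
  {70, 71} × {λ} = {(70,λ), (71,λ)}
  {71} × {ι, κ} = {(71,ι), (71,κ)}
  {71} × {ι, λ} = {(71,ι), (71,λ)}
  {71} × {κ, λ} = {(71,κ), (71,λ)}
  {70} × {ι, κ, λ} = {(70,ι), (70,κ), (70,λ)}
  {70, 71, 72} × {ι} = {(70,ι), (71,ι), (72,ι)}
  {70, 71, 72} × {κ} = {(70,κ), (71,κ), (72,κ)}
  {70, 71, 72} × {λ} = {(70,λ), (71,λ), (72,λ)}
  {71} × {ι, κ, λ} = {(71,ι), (71,κ), (71,λ)}
  {70, 71} × {ι, κ} = {(70,ι), (70,κ), (71,ι), (71,κ)}
  {70, 71} × {ι, λ} = {(70,ι), (70,λ), (71,ι), (71,λ)}
  {70, 71} × {κ, λ} = {(70,κ), (70,λ), (71,κ), (71,λ)}
  {70, 71} × {ι, κ, λ} = {(70,ι), (70,κ), (70,λ), (71,ι), (71,κ), (71,λ)}
  {70, 71, 72} × {ι, κ} = {(70,ι), (70,κ), (71,ι), (71,κ), (72,ι), (72,κ)}
  {70, 71, 72} × {ι, λ} = {(70,ι), (70,λ), (71,ι), (71,λ), (72,ι), (72,λ)}
  {70, 71, 72} × {κ, λ} = {(70,κ), (70,λ), (71,κ), (71,λ), (72,κ), (72,λ)}
  {70, 71, 72} × {ι, κ, λ} = {(70,ι), (70,κ), (70,λ), (71,ι), (71,κ), (71,λ), (72,ι), (72,κ), (72,λ)}
These 29 distinct sets form the basis B.
Close under arbitrary unions to get τ_{X×Y}; counting gives |τ_{X×Y}| = 125.


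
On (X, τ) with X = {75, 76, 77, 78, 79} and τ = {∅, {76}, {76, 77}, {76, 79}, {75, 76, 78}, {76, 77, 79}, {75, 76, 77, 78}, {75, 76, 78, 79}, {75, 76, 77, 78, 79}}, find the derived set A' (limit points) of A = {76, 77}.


A' = {75, 77, 78, 79}

For each x ∈ X, list the open sets U ∈ τ with x ∈ U, then check whether U ∩ (A ∖ {x}) ≠ ∅ for every such U.
  x = 75: opens ∋ x are {75, 76, 78}, {75, 76, 77, 78}, {75, 76, 78, 79}, {75, 76, 77, 78, 79}; each meets A ∖ {75}, so x IS a limit point.
  x = 76: open {76} ∋ x has {76} ∩ (A ∖ {76}) = ∅, so x is NOT a limit point.
  x = 77: opens ∋ x are {76, 77}, {76, 77, 79}, {75, 76, 77, 78}, {75, 76, 77, 78, 79}; each meets A ∖ {77}, so x IS a limit point.
  x = 78: opens ∋ x are {75, 76, 78}, {75, 76, 77, 78}, {75, 76, 78, 79}, {75, 76, 77, 78, 79}; each meets A ∖ {78}, so x IS a limit point.
  x = 79: opens ∋ x are {76, 79}, {76, 77, 79}, {75, 76, 78, 79}, {75, 76, 77, 78, 79}; each meets A ∖ {79}, so x IS a limit point.
Collecting: A' = {75, 77, 78, 79}.


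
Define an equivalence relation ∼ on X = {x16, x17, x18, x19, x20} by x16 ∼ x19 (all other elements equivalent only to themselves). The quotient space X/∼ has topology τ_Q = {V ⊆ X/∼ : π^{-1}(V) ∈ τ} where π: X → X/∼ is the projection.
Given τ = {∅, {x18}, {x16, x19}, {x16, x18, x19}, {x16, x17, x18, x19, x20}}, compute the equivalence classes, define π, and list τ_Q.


X/∼ = {[x16=x19], [x17], [x18], [x20]}; |τ_Q| = 5.

Equivalence classes: [x16=x19], [x17], [x18], [x20].
Quotient map π: X → X/∼ sends x16 ↦ [x16=x19], x17 ↦ [x17], x18 ↦ [x18], x19 ↦ [x16=x19], x20 ↦ [x20].
For each subset V ⊆ X/∼, compute π^{-1}(V) ⊆ X and check whether π^{-1}(V) ∈ τ. V is open in τ_Q iff π^{-1}(V) ∈ τ.
  V = {}: π^{-1}(V) = ∅ ∈ τ ✓.
  V = {[x16=x19]}: π^{-1}(V) = {x16, x19} ∈ τ ✓.
  V = {[x17]}: π^{-1}(V) = {x17} ∉ τ ✗.
  V = {[x16=x19], [x17]}: π^{-1}(V) = {x16, x17, x19} ∉ τ ✗.
  V = {[x18]}: π^{-1}(V) = {x18} ∈ τ ✓.
  V = {[x16=x19], [x18]}: π^{-1}(V) = {x16, x18, x19} ∈ τ ✓.
  V = {[x17], [x18]}: π^{-1}(V) = {x17, x18} ∉ τ ✗.
  V = {[x16=x19], [x17], [x18]}: π^{-1}(V) = {x16, x17, x18, x19} ∉ τ ✗.
  V = {[x20]}: π^{-1}(V) = {x20} ∉ τ ✗.
  V = {[x16=x19], [x20]}: π^{-1}(V) = {x16, x19, x20} ∉ τ ✗.
  V = {[x17], [x20]}: π^{-1}(V) = {x17, x20} ∉ τ ✗.
  V = {[x16=x19], [x17], [x20]}: π^{-1}(V) = {x16, x17, x19, x20} ∉ τ ✗.
  V = {[x18], [x20]}: π^{-1}(V) = {x18, x20} ∉ τ ✗.
  V = {[x16=x19], [x18], [x20]}: π^{-1}(V) = {x16, x18, x19, x20} ∉ τ ✗.
  V = {[x17], [x18], [x20]}: π^{-1}(V) = {x17, x18, x20} ∉ τ ✗.
  V = {[x16=x19], [x17], [x18], [x20]}: π^{-1}(V) = {x16, x17, x18, x19, x20} ∈ τ ✓.
Open sets in the quotient: τ_Q = {{}, {[x16=x19]}, {[x18]}, {[x16=x19], [x18]}, {[x16=x19], [x17], [x18], [x20]}} (5 elements).


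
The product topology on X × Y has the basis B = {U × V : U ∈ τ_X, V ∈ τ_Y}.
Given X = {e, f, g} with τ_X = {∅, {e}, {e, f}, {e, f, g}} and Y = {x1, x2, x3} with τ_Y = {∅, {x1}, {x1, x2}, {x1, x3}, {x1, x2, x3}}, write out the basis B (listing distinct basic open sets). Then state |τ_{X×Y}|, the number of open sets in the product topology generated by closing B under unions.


Basis B = {∅ × ∅, {e} × {x1}, {e} × {x1, x2}, {e} × {x1, x3}, {e, f} × {x1}, {e} × {x1, x2, x3}, {e, f, g} × {x1}, {e, f} × {x1, x2}, {e, f} × {x1, x3}, {e, f} × {x1, x2, x3}, {e, f, g} × {x1, x2}, {e, f, g} × {x1, x3}, {e, f, g} × {x1, x2, x3}}; |τ_{X×Y}| = 30.

Enumerate products U × V with U ∈ τ_X, V ∈ τ_Y (deduplicated):
  ∅ × ∅ = {} (∅)
  {e} × {x1} = {(e,x1)}
  {e} × {x1, x2} = {(e,x1), (e,x2)}
  {e} × {x1, x3} = {(e,x1), (e,x3)}
  {e, f} × {x1} = {(e,x1), (f,x1)}
  {e} × {x1, x2, x3} = {(e,x1), (e,x2), (e,x3)}
  {e, f, g} × {x1} = {(e,x1), (f,x1), (g,x1)}
  {e, f} × {x1, x2} = {(e,x1), (e,x2), (f,x1), (f,x2)}
  {e, f} × {x1, x3} = {(e,x1), (e,x3), (f,x1), (f,x3)}
  {e, f} × {x1, x2, x3} = {(e,x1), (e,x2), (e,x3), (f,x1), (f,x2), (f,x3)}
  {e, f, g} × {x1, x2} = {(e,x1), (e,x2), (f,x1), (f,x2), (g,x1), (g,x2)}
  {e, f, g} × {x1, x3} = {(e,x1), (e,x3), (f,x1), (f,x3), (g,x1), (g,x3)}
  {e, f, g} × {x1, x2, x3} = {(e,x1), (e,x2), (e,x3), (f,x1), (f,x2), (f,x3), (g,x1), (g,x2), (g,x3)}
These 13 distinct sets form the basis B.
Close under arbitrary unions to get τ_{X×Y}; counting gives |τ_{X×Y}| = 30.


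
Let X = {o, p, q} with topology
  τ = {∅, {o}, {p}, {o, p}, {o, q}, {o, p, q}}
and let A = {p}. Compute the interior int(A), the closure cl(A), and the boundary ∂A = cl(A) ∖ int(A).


int(A) = {p}, cl(A) = {p}, ∂A = ∅.

Closed sets in (X, τ) are complements of opens:
  closed(X, τ) = {∅, {p}, {q}, {o, q}, {p, q}, {o, p, q}}.
int(A) = ⋃ {U ∈ τ : U ⊆ A}. Opens contained in A: ∅, {p}.
Taking the union of these: int(A) = {p}.
cl(A) = ⋂ {C closed : A ⊆ C}. Closed sets containing A: {p}, {p, q}, {o, p, q}.
Intersecting these: cl(A) = {p}.
∂A = cl(A) ∖ int(A) = {p} ∖ {p} = ∅.


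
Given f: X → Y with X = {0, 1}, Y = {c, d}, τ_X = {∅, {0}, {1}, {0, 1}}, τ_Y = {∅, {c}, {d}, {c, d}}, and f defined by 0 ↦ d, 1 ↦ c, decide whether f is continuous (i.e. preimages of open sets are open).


f IS continuous.

Compute f^{-1}(U) for each U ∈ τ_Y:
  U = ∅: f^{-1}(U) = ∅ ∈ τ_X ✓.
  U = {c}: f^{-1}(U) = {1} ∈ τ_X ✓.
  U = {d}: f^{-1}(U) = {0} ∈ τ_X ✓.
  U = {c, d}: f^{-1}(U) = {0, 1} ∈ τ_X ✓.
Every preimage lies in τ_X, so f IS continuous.


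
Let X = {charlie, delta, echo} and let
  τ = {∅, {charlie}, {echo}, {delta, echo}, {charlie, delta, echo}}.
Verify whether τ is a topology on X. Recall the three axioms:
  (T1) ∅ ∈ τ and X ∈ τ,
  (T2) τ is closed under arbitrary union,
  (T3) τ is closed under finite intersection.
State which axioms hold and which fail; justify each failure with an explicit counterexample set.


τ is NOT a topology on X.

Axiom (T1): ∅ ∈ τ? Yes; X ∈ τ? Yes.
Axiom (T2/T3): check pairwise unions and intersections of members of τ.
Counterexample for (T2): {charlie} ∪ {echo} = {charlie, echo} ∉ τ. Therefore τ is NOT a topology.


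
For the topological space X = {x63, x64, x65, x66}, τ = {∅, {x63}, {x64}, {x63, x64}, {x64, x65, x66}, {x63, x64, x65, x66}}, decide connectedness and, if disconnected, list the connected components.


(X, τ) is disconnected; components = [{x63}, {x64, x65, x66}].

Find clopen sets (U ∈ τ with X ∖ U ∈ τ):
  U = ∅, X ∖ U = {x63, x64, x65, x66} — both open, so U is clopen.
  U = {x63}, X ∖ U = {x64, x65, x66} — both open, so U is clopen.
  U = {x64, x65, x66}, X ∖ U = {x63} — both open, so U is clopen.
  U = {x63, x64, x65, x66}, X ∖ U = ∅ — both open, so U is clopen.
Nontrivial clopen(s) exist: e.g. {x64, x65, x66}. So (X, τ) is disconnected.
Compute connected components by grouping points that agree on all clopens:
  component: {x63}
  component: {x64, x65, x66}


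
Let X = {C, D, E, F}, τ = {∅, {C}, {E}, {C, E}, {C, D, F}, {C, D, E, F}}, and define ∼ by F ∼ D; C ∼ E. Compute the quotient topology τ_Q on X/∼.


X/∼ = {[C=E], [D=F]}; |τ_Q| = 3.

Equivalence classes: [C=E], [D=F].
Quotient map π: X → X/∼ sends C ↦ [C=E], D ↦ [D=F], E ↦ [C=E], F ↦ [D=F].
For each subset V ⊆ X/∼, compute π^{-1}(V) ⊆ X and check whether π^{-1}(V) ∈ τ. V is open in τ_Q iff π^{-1}(V) ∈ τ.
  V = {}: π^{-1}(V) = ∅ ∈ τ ✓.
  V = {[C=E]}: π^{-1}(V) = {C, E} ∈ τ ✓.
  V = {[D=F]}: π^{-1}(V) = {D, F} ∉ τ ✗.
  V = {[C=E], [D=F]}: π^{-1}(V) = {C, D, E, F} ∈ τ ✓.
Open sets in the quotient: τ_Q = {{}, {[C=E]}, {[C=E], [D=F]}} (3 elements).


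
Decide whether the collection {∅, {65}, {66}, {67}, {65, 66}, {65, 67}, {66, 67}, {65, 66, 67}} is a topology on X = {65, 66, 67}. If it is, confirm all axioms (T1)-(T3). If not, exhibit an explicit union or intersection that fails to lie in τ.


τ IS a topology on X.

Axiom (T1): ∅ ∈ τ? Yes; X ∈ τ? Yes.
Axiom (T2/T3): check pairwise unions and intersections of members of τ.
All pairwise intersections and unions checked — each lies in τ. Therefore τ satisfies (T1), (T2), (T3): it IS a topology on X.


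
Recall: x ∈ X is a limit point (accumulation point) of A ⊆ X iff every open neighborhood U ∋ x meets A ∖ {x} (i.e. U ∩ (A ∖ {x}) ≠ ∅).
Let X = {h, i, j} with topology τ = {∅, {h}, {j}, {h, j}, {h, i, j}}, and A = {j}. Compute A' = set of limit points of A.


A' = {i}

For each x ∈ X, list the open sets U ∈ τ with x ∈ U, then check whether U ∩ (A ∖ {x}) ≠ ∅ for every such U.
  x = h: open {h} ∋ x has {h} ∩ (A ∖ {h}) = ∅, so x is NOT a limit point.
  x = i: opens ∋ x are {h, i, j}; each meets A ∖ {i}, so x IS a limit point.
  x = j: open {j} ∋ x has {j} ∩ (A ∖ {j}) = ∅, so x is NOT a limit point.
Collecting: A' = {i}.


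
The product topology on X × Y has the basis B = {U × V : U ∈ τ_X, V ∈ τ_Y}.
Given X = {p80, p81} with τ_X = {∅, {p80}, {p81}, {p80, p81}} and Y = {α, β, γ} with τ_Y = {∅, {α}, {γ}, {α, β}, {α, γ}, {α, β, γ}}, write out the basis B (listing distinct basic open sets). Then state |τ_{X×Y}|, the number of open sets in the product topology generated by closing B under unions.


Basis B = {∅ × ∅, {p80} × {α}, {p80} × {γ}, {p81} × {α}, {p81} × {γ}, {p80} × {α, β}, {p80} × {α, γ}, {p80, p81} × {α}, {p80, p81} × {γ}, {p81} × {α, β}, {p81} × {α, γ}, {p80} × {α, β, γ}, {p81} × {α, β, γ}, {p80, p81} × {α, β}, {p80, p81} × {α, γ}, {p80, p81} × {α, β, γ}}; |τ_{X×Y}| = 36.

Enumerate products U × V with U ∈ τ_X, V ∈ τ_Y (deduplicated):
  ∅ × ∅ = {} (∅)
  {p80} × {α} = {(p80,α)}
  {p80} × {γ} = {(p80,γ)}
  {p81} × {α} = {(p81,α)}
  {p81} × {γ} = {(p81,γ)}
  {p80} × {α, β} = {(p80,α), (p80,β)}
  {p80} × {α, γ} = {(p80,α), (p80,γ)}
  {p80, p81} × {α} = {(p80,α), (p81,α)}
  {p80, p81} × {γ} = {(p80,γ), (p81,γ)}
  {p81} × {α, β} = {(p81,α), (p81,β)}
  {p81} × {α, γ} = {(p81,α), (p81,γ)}
  {p80} × {α, β, γ} = {(p80,α), (p80,β), (p80,γ)}
  {p81} × {α, β, γ} = {(p81,α), (p81,β), (p81,γ)}
  {p80, p81} × {α, β} = {(p80,α), (p80,β), (p81,α), (p81,β)}
  {p80, p81} × {α, γ} = {(p80,α), (p80,γ), (p81,α), (p81,γ)}
  {p80, p81} × {α, β, γ} = {(p80,α), (p80,β), (p80,γ), (p81,α), (p81,β), (p81,γ)}
These 16 distinct sets form the basis B.
Close under arbitrary unions to get τ_{X×Y}; counting gives |τ_{X×Y}| = 36.


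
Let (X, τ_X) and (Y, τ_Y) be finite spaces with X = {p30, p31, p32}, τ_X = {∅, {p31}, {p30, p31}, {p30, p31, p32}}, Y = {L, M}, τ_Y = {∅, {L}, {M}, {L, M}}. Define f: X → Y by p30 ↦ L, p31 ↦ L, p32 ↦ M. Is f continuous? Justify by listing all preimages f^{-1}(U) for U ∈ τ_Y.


f is NOT continuous.

Compute f^{-1}(U) for each U ∈ τ_Y:
  U = ∅: f^{-1}(U) = ∅ ∈ τ_X ✓.
  U = {L}: f^{-1}(U) = {p30, p31} ∈ τ_X ✓.
  U = {M}: f^{-1}(U) = {p32} ∉ τ_X ✗.
  U = {L, M}: f^{-1}(U) = {p30, p31, p32} ∈ τ_X ✓.
Found U = {M} with f^{-1}(U) = {p32} not in τ_X. Therefore f is NOT continuous.


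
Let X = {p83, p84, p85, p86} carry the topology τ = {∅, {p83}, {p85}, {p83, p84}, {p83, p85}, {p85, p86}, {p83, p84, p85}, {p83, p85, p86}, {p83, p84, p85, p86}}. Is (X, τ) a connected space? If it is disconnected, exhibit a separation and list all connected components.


(X, τ) is disconnected; components = [{p83, p84}, {p85, p86}].

Find clopen sets (U ∈ τ with X ∖ U ∈ τ):
  U = ∅, X ∖ U = {p83, p84, p85, p86} — both open, so U is clopen.
  U = {p83, p84}, X ∖ U = {p85, p86} — both open, so U is clopen.
  U = {p85, p86}, X ∖ U = {p83, p84} — both open, so U is clopen.
  U = {p83, p84, p85, p86}, X ∖ U = ∅ — both open, so U is clopen.
Nontrivial clopen(s) exist: e.g. {p83, p84}. So (X, τ) is disconnected.
Compute connected components by grouping points that agree on all clopens:
  component: {p83, p84}
  component: {p85, p86}


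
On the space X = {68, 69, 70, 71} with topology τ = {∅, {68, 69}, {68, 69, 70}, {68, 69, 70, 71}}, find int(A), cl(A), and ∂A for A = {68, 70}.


int(A) = ∅, cl(A) = {68, 69, 70, 71}, ∂A = {68, 69, 70, 71}.

Closed sets in (X, τ) are complements of opens:
  closed(X, τ) = {∅, {71}, {70, 71}, {68, 69, 70, 71}}.
int(A) = ⋃ {U ∈ τ : U ⊆ A}. Opens contained in A: ∅.
Taking the union of these: int(A) = ∅.
cl(A) = ⋂ {C closed : A ⊆ C}. Closed sets containing A: {68, 69, 70, 71}.
Intersecting these: cl(A) = {68, 69, 70, 71}.
∂A = cl(A) ∖ int(A) = {68, 69, 70, 71} ∖ ∅ = {68, 69, 70, 71}.


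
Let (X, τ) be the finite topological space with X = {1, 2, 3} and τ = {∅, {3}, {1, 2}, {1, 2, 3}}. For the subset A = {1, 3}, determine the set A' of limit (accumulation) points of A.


A' = {2}

For each x ∈ X, list the open sets U ∈ τ with x ∈ U, then check whether U ∩ (A ∖ {x}) ≠ ∅ for every such U.
  x = 1: open {1, 2} ∋ x has {1, 2} ∩ (A ∖ {1}) = ∅, so x is NOT a limit point.
  x = 2: opens ∋ x are {1, 2}, {1, 2, 3}; each meets A ∖ {2}, so x IS a limit point.
  x = 3: open {3} ∋ x has {3} ∩ (A ∖ {3}) = ∅, so x is NOT a limit point.
Collecting: A' = {2}.


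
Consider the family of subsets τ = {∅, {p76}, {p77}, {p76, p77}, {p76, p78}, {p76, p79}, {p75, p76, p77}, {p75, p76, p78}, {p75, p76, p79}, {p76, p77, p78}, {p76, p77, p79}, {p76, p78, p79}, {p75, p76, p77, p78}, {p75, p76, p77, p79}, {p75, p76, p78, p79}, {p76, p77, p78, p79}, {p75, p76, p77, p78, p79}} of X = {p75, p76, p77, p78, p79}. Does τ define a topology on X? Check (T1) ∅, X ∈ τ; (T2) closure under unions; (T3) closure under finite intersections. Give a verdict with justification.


τ is NOT a topology on X.

Axiom (T1): ∅ ∈ τ? Yes; X ∈ τ? Yes.
Axiom (T2/T3): check pairwise unions and intersections of members of τ.
Counterexample for (T3): {p75, p76, p77} ∩ {p75, p76, p78} = {p75, p76} ∉ τ. Therefore τ is NOT a topology.


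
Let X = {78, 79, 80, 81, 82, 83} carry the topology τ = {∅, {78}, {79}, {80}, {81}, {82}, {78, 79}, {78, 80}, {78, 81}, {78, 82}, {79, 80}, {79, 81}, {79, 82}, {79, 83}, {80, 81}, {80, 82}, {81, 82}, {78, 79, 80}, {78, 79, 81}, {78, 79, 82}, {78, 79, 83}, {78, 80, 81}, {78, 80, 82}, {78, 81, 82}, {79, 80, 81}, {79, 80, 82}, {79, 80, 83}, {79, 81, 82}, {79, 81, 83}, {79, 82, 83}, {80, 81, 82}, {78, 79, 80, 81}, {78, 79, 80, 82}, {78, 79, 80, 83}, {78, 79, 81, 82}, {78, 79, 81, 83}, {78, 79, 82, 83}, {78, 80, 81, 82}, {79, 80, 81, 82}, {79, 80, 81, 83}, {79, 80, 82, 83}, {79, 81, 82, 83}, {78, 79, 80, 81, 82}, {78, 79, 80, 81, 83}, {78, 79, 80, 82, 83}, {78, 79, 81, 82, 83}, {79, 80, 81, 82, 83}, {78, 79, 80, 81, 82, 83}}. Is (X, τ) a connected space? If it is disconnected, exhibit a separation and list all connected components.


(X, τ) is disconnected; components = [{78}, {80}, {81}, {82}, {79, 83}].

Find clopen sets (U ∈ τ with X ∖ U ∈ τ):
  U = ∅, X ∖ U = {78, 79, 80, 81, 82, 83} — both open, so U is clopen.
  U = {78}, X ∖ U = {79, 80, 81, 82, 83} — both open, so U is clopen.
  U = {80}, X ∖ U = {78, 79, 81, 82, 83} — both open, so U is clopen.
  U = {81}, X ∖ U = {78, 79, 80, 82, 83} — both open, so U is clopen.
  U = {82}, X ∖ U = {78, 79, 80, 81, 83} — both open, so U is clopen.
  U = {78, 80}, X ∖ U = {79, 81, 82, 83} — both open, so U is clopen.
  U = {78, 81}, X ∖ U = {79, 80, 82, 83} — both open, so U is clopen.
  U = {78, 82}, X ∖ U = {79, 80, 81, 83} — both open, so U is clopen.
  U = {79, 83}, X ∖ U = {78, 80, 81, 82} — both open, so U is clopen.
  U = {80, 81}, X ∖ U = {78, 79, 82, 83} — both open, so U is clopen.
  U = {80, 82}, X ∖ U = {78, 79, 81, 83} — both open, so U is clopen.
  U = {81, 82}, X ∖ U = {78, 79, 80, 83} — both open, so U is clopen.
  U = {78, 79, 83}, X ∖ U = {80, 81, 82} — both open, so U is clopen.
  U = {78, 80, 81}, X ∖ U = {79, 82, 83} — both open, so U is clopen.
  U = {78, 80, 82}, X ∖ U = {79, 81, 83} — both open, so U is clopen.
  U = {78, 81, 82}, X ∖ U = {79, 80, 83} — both open, so U is clopen.
  U = {79, 80, 83}, X ∖ U = {78, 81, 82} — both open, so U is clopen.
  U = {79, 81, 83}, X ∖ U = {78, 80, 82} — both open, so U is clopen.
  U = {79, 82, 83}, X ∖ U = {78, 80, 81} — both open, so U is clopen.
  U = {80, 81, 82}, X ∖ U = {78, 79, 83} — both open, so U is clopen.
  U = {78, 79, 80, 83}, X ∖ U = {81, 82} — both open, so U is clopen.
  U = {78, 79, 81, 83}, X ∖ U = {80, 82} — both open, so U is clopen.
  U = {78, 79, 82, 83}, X ∖ U = {80, 81} — both open, so U is clopen.
  U = {78, 80, 81, 82}, X ∖ U = {79, 83} — both open, so U is clopen.
  U = {79, 80, 81, 83}, X ∖ U = {78, 82} — both open, so U is clopen.
  U = {79, 80, 82, 83}, X ∖ U = {78, 81} — both open, so U is clopen.
  U = {79, 81, 82, 83}, X ∖ U = {78, 80} — both open, so U is clopen.
  U = {78, 79, 80, 81, 83}, X ∖ U = {82} — both open, so U is clopen.
  U = {78, 79, 80, 82, 83}, X ∖ U = {81} — both open, so U is clopen.
  U = {78, 79, 81, 82, 83}, X ∖ U = {80} — both open, so U is clopen.
  U = {79, 80, 81, 82, 83}, X ∖ U = {78} — both open, so U is clopen.
  U = {78, 79, 80, 81, 82, 83}, X ∖ U = ∅ — both open, so U is clopen.
Nontrivial clopen(s) exist: e.g. {79, 80, 81, 83}. So (X, τ) is disconnected.
Compute connected components by grouping points that agree on all clopens:
  component: {78}
  component: {80}
  component: {81}
  component: {82}
  component: {79, 83}


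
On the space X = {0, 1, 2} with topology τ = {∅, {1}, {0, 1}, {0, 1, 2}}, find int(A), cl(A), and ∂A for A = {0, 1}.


int(A) = {0, 1}, cl(A) = {0, 1, 2}, ∂A = {2}.

Closed sets in (X, τ) are complements of opens:
  closed(X, τ) = {∅, {2}, {0, 2}, {0, 1, 2}}.
int(A) = ⋃ {U ∈ τ : U ⊆ A}. Opens contained in A: ∅, {1}, {0, 1}.
Taking the union of these: int(A) = {0, 1}.
cl(A) = ⋂ {C closed : A ⊆ C}. Closed sets containing A: {0, 1, 2}.
Intersecting these: cl(A) = {0, 1, 2}.
∂A = cl(A) ∖ int(A) = {0, 1, 2} ∖ {0, 1} = {2}.


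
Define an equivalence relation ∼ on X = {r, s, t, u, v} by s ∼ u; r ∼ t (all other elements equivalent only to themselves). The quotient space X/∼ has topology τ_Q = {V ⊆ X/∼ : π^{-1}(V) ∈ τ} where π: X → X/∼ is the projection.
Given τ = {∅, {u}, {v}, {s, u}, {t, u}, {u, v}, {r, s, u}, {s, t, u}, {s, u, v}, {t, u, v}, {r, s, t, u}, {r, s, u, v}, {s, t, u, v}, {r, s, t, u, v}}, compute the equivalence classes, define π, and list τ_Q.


X/∼ = {[r=t], [s=u], [v]}; |τ_Q| = 6.

Equivalence classes: [r=t], [s=u], [v].
Quotient map π: X → X/∼ sends r ↦ [r=t], s ↦ [s=u], t ↦ [r=t], u ↦ [s=u], v ↦ [v].
For each subset V ⊆ X/∼, compute π^{-1}(V) ⊆ X and check whether π^{-1}(V) ∈ τ. V is open in τ_Q iff π^{-1}(V) ∈ τ.
  V = {}: π^{-1}(V) = ∅ ∈ τ ✓.
  V = {[r=t]}: π^{-1}(V) = {r, t} ∉ τ ✗.
  V = {[s=u]}: π^{-1}(V) = {s, u} ∈ τ ✓.
  V = {[r=t], [s=u]}: π^{-1}(V) = {r, s, t, u} ∈ τ ✓.
  V = {[v]}: π^{-1}(V) = {v} ∈ τ ✓.
  V = {[r=t], [v]}: π^{-1}(V) = {r, t, v} ∉ τ ✗.
  V = {[s=u], [v]}: π^{-1}(V) = {s, u, v} ∈ τ ✓.
  V = {[r=t], [s=u], [v]}: π^{-1}(V) = {r, s, t, u, v} ∈ τ ✓.
Open sets in the quotient: τ_Q = {{}, {[s=u]}, {[r=t], [s=u]}, {[v]}, {[s=u], [v]}, {[r=t], [s=u], [v]}} (6 elements).


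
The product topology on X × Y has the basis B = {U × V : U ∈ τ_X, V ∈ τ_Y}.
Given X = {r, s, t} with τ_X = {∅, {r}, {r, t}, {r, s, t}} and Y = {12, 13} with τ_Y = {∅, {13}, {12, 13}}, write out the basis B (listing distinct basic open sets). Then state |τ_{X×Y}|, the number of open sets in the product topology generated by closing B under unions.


Basis B = {∅ × ∅, {r} × {13}, {r} × {12, 13}, {r, t} × {13}, {r, s, t} × {13}, {r, t} × {12, 13}, {r, s, t} × {12, 13}}; |τ_{X×Y}| = 10.

Enumerate products U × V with U ∈ τ_X, V ∈ τ_Y (deduplicated):
  ∅ × ∅ = {} (∅)
  {r} × {13} = {(r,13)}
  {r} × {12, 13} = {(r,12), (r,13)}
  {r, t} × {13} = {(r,13), (t,13)}
  {r, s, t} × {13} = {(r,13), (s,13), (t,13)}
  {r, t} × {12, 13} = {(r,12), (r,13), (t,12), (t,13)}
  {r, s, t} × {12, 13} = {(r,12), (r,13), (s,12), (s,13), (t,12), (t,13)}
These 7 distinct sets form the basis B.
Close under arbitrary unions to get τ_{X×Y}; counting gives |τ_{X×Y}| = 10.


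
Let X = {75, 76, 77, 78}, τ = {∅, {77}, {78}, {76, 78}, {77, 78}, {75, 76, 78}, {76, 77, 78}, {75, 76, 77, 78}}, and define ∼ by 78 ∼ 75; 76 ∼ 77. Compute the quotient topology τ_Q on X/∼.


X/∼ = {[75=78], [76=77]}; |τ_Q| = 2.

Equivalence classes: [75=78], [76=77].
Quotient map π: X → X/∼ sends 75 ↦ [75=78], 76 ↦ [76=77], 77 ↦ [76=77], 78 ↦ [75=78].
For each subset V ⊆ X/∼, compute π^{-1}(V) ⊆ X and check whether π^{-1}(V) ∈ τ. V is open in τ_Q iff π^{-1}(V) ∈ τ.
  V = {}: π^{-1}(V) = ∅ ∈ τ ✓.
  V = {[75=78]}: π^{-1}(V) = {75, 78} ∉ τ ✗.
  V = {[76=77]}: π^{-1}(V) = {76, 77} ∉ τ ✗.
  V = {[75=78], [76=77]}: π^{-1}(V) = {75, 76, 77, 78} ∈ τ ✓.
Open sets in the quotient: τ_Q = {{}, {[75=78], [76=77]}} (2 elements).


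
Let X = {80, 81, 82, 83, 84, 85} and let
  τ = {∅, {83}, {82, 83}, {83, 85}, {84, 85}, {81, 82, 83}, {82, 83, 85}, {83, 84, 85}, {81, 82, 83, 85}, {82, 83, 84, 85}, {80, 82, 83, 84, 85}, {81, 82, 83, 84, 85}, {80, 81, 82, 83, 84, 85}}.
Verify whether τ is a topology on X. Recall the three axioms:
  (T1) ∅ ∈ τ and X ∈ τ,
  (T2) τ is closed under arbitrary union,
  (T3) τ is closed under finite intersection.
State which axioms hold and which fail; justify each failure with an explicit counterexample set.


τ is NOT a topology on X.

Axiom (T1): ∅ ∈ τ? Yes; X ∈ τ? Yes.
Axiom (T2/T3): check pairwise unions and intersections of members of τ.
Counterexample for (T3): {83, 85} ∩ {84, 85} = {85} ∉ τ. Therefore τ is NOT a topology.
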